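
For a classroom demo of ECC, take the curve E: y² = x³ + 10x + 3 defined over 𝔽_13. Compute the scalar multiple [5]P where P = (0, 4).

Repeated addition: build up to 5P.
2P: tangent at (0, 4): λ = (3·0² + 10)/(2·4) ≡ 10/8. 8⁻¹ ≡ 5 (mod 13), so λ ≡ 10·5 ≡ 11.
  x = λ² - 0 - 0 = 121 - 0 ≡ 4; y = λ·(0 - 4) - 4 ≡ 4. → (4, 4)
3P: (4, 4) + (0, 4). λ = (4 - 4)/(0 - 4) ≡ 0/9 mod 13. 9⁻¹ ≡ 3 (mod 13), so λ ≡ 0.
  x = λ² - 4 - 0 = 0 - 4 ≡ 9; y = λ·(4 - 9) - 4 ≡ 9. → (9, 9)
4P: (9, 9) + (0, 4). λ = (4 - 9)/(0 - 9) ≡ 8/4 mod 13. 4⁻¹ ≡ 10 (mod 13) since 4·10 = 40 ≡ 1, so λ ≡ 2.
  x = λ² - 9 - 0 = 4 - 9 ≡ 8; y = λ·(9 - 8) - 9 ≡ 6. → (8, 6)
5P: (8, 6) + (0, 4). λ = (4 - 6)/(0 - 8) ≡ 11/5 mod 13. 5⁻¹ ≡ 8 (mod 13), so λ ≡ 10.
  x = λ² - 8 - 0 = 100 - 8 ≡ 1; y = λ·(8 - 1) - 6 ≡ 12. → (1, 12)

(1, 12)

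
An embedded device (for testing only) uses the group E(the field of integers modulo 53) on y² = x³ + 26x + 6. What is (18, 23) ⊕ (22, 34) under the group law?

(18, 23) + (22, 34). λ = (34 - 23)/(22 - 18) ≡ 11/4 mod 53. 4⁻¹ ≡ 40 (mod 53) since 4·40 = 160 ≡ 1, so λ ≡ 16.
  x = λ² - 18 - 22 = 256 - 40 ≡ 4; y = λ·(18 - 4) - 23 ≡ 42. → (4, 42)

(4, 42)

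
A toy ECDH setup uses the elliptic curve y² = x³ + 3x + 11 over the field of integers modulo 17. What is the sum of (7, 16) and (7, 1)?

O

The two points share x = 7 and their y-coordinates satisfy 16 + 1 ≡ 0 (mod 17), so they are inverses. Their sum is the point at infinity.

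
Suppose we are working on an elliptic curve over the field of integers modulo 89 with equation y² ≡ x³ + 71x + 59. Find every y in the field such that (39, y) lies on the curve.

5, 84

x³ + 71x + 59 = 62147 ≡ 25 (mod 89).
Square roots of 25 mod 89: 5 and 84 (since 5² = 25 ≡ 25).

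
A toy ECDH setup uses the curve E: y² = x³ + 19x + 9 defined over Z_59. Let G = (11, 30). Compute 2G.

tangent at (11, 30): λ = (3·11² + 19)/(2·30) ≡ 28/1. 1⁻¹ ≡ 1 (mod 59) since 1·1 = 1 ≡ 1, so λ ≡ 28·1 ≡ 28.
  x = λ² - 11 - 11 = 784 - 22 ≡ 54; y = λ·(11 - 54) - 30 ≡ 5. → (54, 5)

(54, 5)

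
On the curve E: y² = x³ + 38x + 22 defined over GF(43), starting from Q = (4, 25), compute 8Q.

(15, 22)

Double-and-add on 8 = (1000)₂. Start with Q = (4, 25) for the leading 1-bit.
double: tangent at (4, 25): λ = (3·4² + 38)/(2·25) ≡ 0/7. 7⁻¹ ≡ 37 (mod 43) since 7·37 = 259 ≡ 1, so λ ≡ 0·37 ≡ 0.
  x = λ² - 4 - 4 = 0 - 8 ≡ 35; y = λ·(4 - 35) - 25 ≡ 18. → (35, 18)
double: tangent at (35, 18): λ = (3·35² + 38)/(2·18) ≡ 15/36. 36⁻¹ ≡ 6 (mod 43), so λ ≡ 15·6 ≡ 4.
  x = λ² - 35 - 35 = 16 - 70 ≡ 32; y = λ·(35 - 32) - 18 ≡ 37. → (32, 37)
double: tangent at (32, 37): λ = (3·32² + 38)/(2·37) ≡ 14/31. 31⁻¹ ≡ 25 (mod 43), so λ ≡ 14·25 ≡ 6.
  x = λ² - 32 - 32 = 36 - 64 ≡ 15; y = λ·(32 - 15) - 37 ≡ 22. → (15, 22)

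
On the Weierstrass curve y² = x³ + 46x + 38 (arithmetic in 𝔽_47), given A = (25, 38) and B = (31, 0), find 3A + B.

(9, 37)

First 3A:
Repeated addition: build up to 3A.
2A: tangent at (25, 38): λ = (3·25² + 46)/(2·38) ≡ 41/29. 29⁻¹ ≡ 13 (mod 47), so λ ≡ 41·13 ≡ 16.
  x = λ² - 25 - 25 = 256 - 50 ≡ 18; y = λ·(25 - 18) - 38 ≡ 27. → (18, 27)
3A: (18, 27) + (25, 38). λ = (38 - 27)/(25 - 18) ≡ 11/7 mod 47. 7⁻¹ ≡ 27 (mod 47), so λ ≡ 15.
  x = λ² - 18 - 25 = 225 - 43 ≡ 41; y = λ·(18 - 41) - 27 ≡ 4. → (41, 4)
3A = (41, 4).
Finally 3A + B:
(41, 4) + (31, 0). λ = (0 - 4)/(31 - 41) ≡ 43/37 mod 47. 37⁻¹ ≡ 14 (mod 47), so λ ≡ 38.
  x = λ² - 41 - 31 = 1444 - 72 ≡ 9; y = λ·(41 - 9) - 4 ≡ 37. → (9, 37)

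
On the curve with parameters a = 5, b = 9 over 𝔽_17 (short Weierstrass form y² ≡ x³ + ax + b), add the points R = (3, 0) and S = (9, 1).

(14, 1)

(3, 0) + (9, 1). λ = (1 - 0)/(9 - 3) ≡ 1/6 mod 17. 6⁻¹ ≡ 3 (mod 17), so λ ≡ 3.
  x = λ² - 3 - 9 = 9 - 12 ≡ 14; y = λ·(3 - 14) - 0 ≡ 1. → (14, 1)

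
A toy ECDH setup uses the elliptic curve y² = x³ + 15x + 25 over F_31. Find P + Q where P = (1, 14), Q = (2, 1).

(1, 14) + (2, 1). λ = (1 - 14)/(2 - 1) ≡ 18/1 mod 31. 1⁻¹ ≡ 1 (mod 31), so λ ≡ 18.
  x = λ² - 1 - 2 = 324 - 3 ≡ 11; y = λ·(1 - 11) - 14 ≡ 23. → (11, 23)

(11, 23)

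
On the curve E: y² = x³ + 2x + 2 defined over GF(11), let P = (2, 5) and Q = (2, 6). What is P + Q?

O

The two points share x = 2 and their y-coordinates satisfy 5 + 6 ≡ 0 (mod 11), so they are inverses. Their sum is O.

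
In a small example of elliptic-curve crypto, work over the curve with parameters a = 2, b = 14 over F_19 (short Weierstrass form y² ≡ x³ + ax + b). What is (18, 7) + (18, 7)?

tangent at (18, 7): λ = (3·18² + 2)/(2·7) ≡ 5/14. 14⁻¹ ≡ 15 (mod 19) since 14·15 = 210 ≡ 1, so λ ≡ 5·15 ≡ 18.
  x = λ² - 18 - 18 = 324 - 36 ≡ 3; y = λ·(18 - 3) - 7 ≡ 16. → (3, 16)

(3, 16)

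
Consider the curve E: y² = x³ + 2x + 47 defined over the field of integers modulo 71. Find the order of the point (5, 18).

5

2P: tangent at (5, 18): λ = (3·5² + 2)/(2·18) ≡ 6/36. 36⁻¹ ≡ 2 (mod 71), so λ ≡ 6·2 ≡ 12.
  x = λ² - 5 - 5 = 144 - 10 ≡ 63; y = λ·(5 - 63) - 18 ≡ 67. → (63, 67)
3P: (63, 67) + (5, 18). λ = (18 - 67)/(5 - 63) ≡ 22/13 mod 71. 13⁻¹ ≡ 11 (mod 71) since 13·11 = 143 ≡ 1, so λ ≡ 29.
  x = λ² - 63 - 5 = 841 - 68 ≡ 63; y = λ·(63 - 63) - 67 ≡ 4. → (63, 4)
4P: (63, 4) + (5, 18). λ = (18 - 4)/(5 - 63) ≡ 14/13 mod 71. 13⁻¹ ≡ 11 (mod 71), so λ ≡ 12.
  x = λ² - 63 - 5 = 144 - 68 ≡ 5; y = λ·(63 - 5) - 4 ≡ 53. → (5, 53)
5P: (5, 53) + (5, 18): same x and y₁ ≡ -y₂, so the sum is 𝒪.
5P = 𝒪, so the order is 5.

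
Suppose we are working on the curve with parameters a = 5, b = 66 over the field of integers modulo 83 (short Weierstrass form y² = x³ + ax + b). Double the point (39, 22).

tangent at (39, 22): λ = (3·39² + 5)/(2·22) ≡ 3/44. 44⁻¹ ≡ 17 (mod 83) since 44·17 = 748 ≡ 1, so λ ≡ 3·17 ≡ 51.
  x = λ² - 39 - 39 = 2601 - 78 ≡ 33; y = λ·(39 - 33) - 22 ≡ 35. → (33, 35)

(33, 35)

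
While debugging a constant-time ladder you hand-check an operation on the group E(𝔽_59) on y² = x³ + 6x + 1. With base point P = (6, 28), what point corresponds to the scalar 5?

(0, 1)

Repeated addition: build up to 5P.
2P: tangent at (6, 28): λ = (3·6² + 6)/(2·28) ≡ 55/56. 56⁻¹ ≡ 39 (mod 59) since 56·39 = 2184 ≡ 1, so λ ≡ 55·39 ≡ 21.
  x = λ² - 6 - 6 = 441 - 12 ≡ 16; y = λ·(6 - 16) - 28 ≡ 57. → (16, 57)
3P: (16, 57) + (6, 28). λ = (28 - 57)/(6 - 16) ≡ 30/49 mod 59. 49⁻¹ ≡ 53 (mod 59), so λ ≡ 56.
  x = λ² - 16 - 6 = 3136 - 22 ≡ 46; y = λ·(16 - 46) - 57 ≡ 33. → (46, 33)
4P: (46, 33) + (6, 28). λ = (28 - 33)/(6 - 46) ≡ 54/19 mod 59. 19⁻¹ ≡ 28 (mod 59) since 19·28 = 532 ≡ 1, so λ ≡ 37.
  x = λ² - 46 - 6 = 1369 - 52 ≡ 19; y = λ·(46 - 19) - 33 ≡ 22. → (19, 22)
5P: (19, 22) + (6, 28). λ = (28 - 22)/(6 - 19) ≡ 6/46 mod 59. 46⁻¹ ≡ 9 (mod 59) since 46·9 = 414 ≡ 1, so λ ≡ 54.
  x = λ² - 19 - 6 = 2916 - 25 ≡ 0; y = λ·(19 - 0) - 22 ≡ 1. → (0, 1)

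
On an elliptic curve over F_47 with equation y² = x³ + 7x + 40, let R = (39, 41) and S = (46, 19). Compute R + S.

(16, 21)

(39, 41) + (46, 19). λ = (19 - 41)/(46 - 39) ≡ 25/7 mod 47. 7⁻¹ ≡ 27 (mod 47), so λ ≡ 17.
  x = λ² - 39 - 46 = 289 - 85 ≡ 16; y = λ·(39 - 16) - 41 ≡ 21. → (16, 21)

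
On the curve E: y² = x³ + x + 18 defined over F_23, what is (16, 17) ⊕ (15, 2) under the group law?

(10, 4)

(16, 17) + (15, 2). λ = (2 - 17)/(15 - 16) ≡ 8/22 mod 23. 22⁻¹ ≡ 22 (mod 23), so λ ≡ 15.
  x = λ² - 16 - 15 = 225 - 31 ≡ 10; y = λ·(16 - 10) - 17 ≡ 4. → (10, 4)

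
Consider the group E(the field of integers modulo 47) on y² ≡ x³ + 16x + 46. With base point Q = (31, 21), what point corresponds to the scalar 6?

Repeated addition: build up to 6Q.
2Q: tangent at (31, 21): λ = (3·31² + 16)/(2·21) ≡ 32/42. 42⁻¹ ≡ 28 (mod 47), so λ ≡ 32·28 ≡ 3.
  x = λ² - 31 - 31 = 9 - 62 ≡ 41; y = λ·(31 - 41) - 21 ≡ 43. → (41, 43)
3Q: (41, 43) + (31, 21). λ = (21 - 43)/(31 - 41) ≡ 25/37 mod 47. 37⁻¹ ≡ 14 (mod 47), so λ ≡ 21.
  x = λ² - 41 - 31 = 441 - 72 ≡ 40; y = λ·(41 - 40) - 43 ≡ 25. → (40, 25)
4Q: (40, 25) + (31, 21). λ = (21 - 25)/(31 - 40) ≡ 43/38 mod 47. 38⁻¹ ≡ 26 (mod 47) since 38·26 = 988 ≡ 1, so λ ≡ 37.
  x = λ² - 40 - 31 = 1369 - 71 ≡ 29; y = λ·(40 - 29) - 25 ≡ 6. → (29, 6)
5Q: (29, 6) + (31, 21). λ = (21 - 6)/(31 - 29) ≡ 15/2 mod 47. 2⁻¹ ≡ 24 (mod 47), so λ ≡ 31.
  x = λ² - 29 - 31 = 961 - 60 ≡ 8; y = λ·(29 - 8) - 6 ≡ 34. → (8, 34)
6Q: (8, 34) + (31, 21). λ = (21 - 34)/(31 - 8) ≡ 34/23 mod 47. 23⁻¹ ≡ 45 (mod 47) since 23·45 = 1035 ≡ 1, so λ ≡ 26.
  x = λ² - 8 - 31 = 676 - 39 ≡ 26; y = λ·(8 - 26) - 34 ≡ 15. → (26, 15)

(26, 15)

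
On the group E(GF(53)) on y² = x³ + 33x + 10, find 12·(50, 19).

Write Q = (50, 19).
Double-and-add on 12 = (1100)₂. Start with Q = (50, 19) for the leading 1-bit.
double: tangent at (50, 19): λ = (3·50² + 33)/(2·19) ≡ 7/38. 38⁻¹ ≡ 7 (mod 53) since 38·7 = 266 ≡ 1, so λ ≡ 7·7 ≡ 49.
  x = λ² - 50 - 50 = 2401 - 100 ≡ 22; y = λ·(50 - 22) - 19 ≡ 28. → (22, 28)
add Q: (22, 28) + (50, 19). λ = (19 - 28)/(50 - 22) ≡ 44/28 mod 53. 28⁻¹ ≡ 36 (mod 53) since 28·36 = 1008 ≡ 1, so λ ≡ 47.
  x = λ² - 22 - 50 = 2209 - 72 ≡ 17; y = λ·(22 - 17) - 28 ≡ 48. → (17, 48)
double: tangent at (17, 48): λ = (3·17² + 33)/(2·48) ≡ 52/43. 43⁻¹ ≡ 37 (mod 53), so λ ≡ 52·37 ≡ 16.
  x = λ² - 17 - 17 = 256 - 34 ≡ 10; y = λ·(17 - 10) - 48 ≡ 11. → (10, 11)
double: tangent at (10, 11): λ = (3·10² + 33)/(2·11) ≡ 15/22. 22⁻¹ ≡ 41 (mod 53), so λ ≡ 15·41 ≡ 32.
  x = λ² - 10 - 10 = 1024 - 20 ≡ 50; y = λ·(10 - 50) - 11 ≡ 34. → (50, 34)

(50, 34)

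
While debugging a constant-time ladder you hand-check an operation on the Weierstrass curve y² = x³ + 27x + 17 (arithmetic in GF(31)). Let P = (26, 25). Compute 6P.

(14, 16)

Double-and-add on 6 = (110)₂. Start with P = (26, 25) for the leading 1-bit.
double: tangent at (26, 25): λ = (3·26² + 27)/(2·25) ≡ 9/19. 19⁻¹ ≡ 18 (mod 31), so λ ≡ 9·18 ≡ 7.
  x = λ² - 26 - 26 = 49 - 52 ≡ 28; y = λ·(26 - 28) - 25 ≡ 23. → (28, 23)
add P: (28, 23) + (26, 25). λ = (25 - 23)/(26 - 28) ≡ 2/29 mod 31. 29⁻¹ ≡ 15 (mod 31), so λ ≡ 30.
  x = λ² - 28 - 26 = 900 - 54 ≡ 9; y = λ·(28 - 9) - 23 ≡ 20. → (9, 20)
double: tangent at (9, 20): λ = (3·9² + 27)/(2·20) ≡ 22/9. 9⁻¹ ≡ 7 (mod 31) since 9·7 = 63 ≡ 1, so λ ≡ 22·7 ≡ 30.
  x = λ² - 9 - 9 = 900 - 18 ≡ 14; y = λ·(9 - 14) - 20 ≡ 16. → (14, 16)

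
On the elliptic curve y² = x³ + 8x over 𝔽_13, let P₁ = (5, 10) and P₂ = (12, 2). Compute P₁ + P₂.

(5, 10) + (12, 2). λ = (2 - 10)/(12 - 5) ≡ 5/7 mod 13. 7⁻¹ ≡ 2 (mod 13), so λ ≡ 10.
  x = λ² - 5 - 12 = 100 - 17 ≡ 5; y = λ·(5 - 5) - 10 ≡ 3. → (5, 3)

(5, 3)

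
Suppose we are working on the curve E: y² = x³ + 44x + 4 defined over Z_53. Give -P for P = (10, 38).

-(10, 38) = (10, -38 mod 53) = (10, 15).

(10, 15)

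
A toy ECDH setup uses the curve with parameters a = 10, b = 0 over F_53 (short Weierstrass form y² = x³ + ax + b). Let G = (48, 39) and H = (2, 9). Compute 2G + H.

First 2G:
Repeated addition: build up to 2G.
2G: tangent at (48, 39): λ = (3·48² + 10)/(2·39) ≡ 32/25. 25⁻¹ ≡ 17 (mod 53), so λ ≡ 32·17 ≡ 14.
  x = λ² - 48 - 48 = 196 - 96 ≡ 47; y = λ·(48 - 47) - 39 ≡ 28. → (47, 28)
2G = (47, 28).
Finally 2G + H:
(47, 28) + (2, 9). λ = (9 - 28)/(2 - 47) ≡ 34/8 mod 53. 8⁻¹ ≡ 20 (mod 53), so λ ≡ 44.
  x = λ² - 47 - 2 = 1936 - 49 ≡ 32; y = λ·(47 - 32) - 28 ≡ 49. → (32, 49)

(32, 49)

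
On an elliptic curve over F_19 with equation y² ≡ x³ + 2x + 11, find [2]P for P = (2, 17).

(13, 12)

tangent at (2, 17): λ = (3·2² + 2)/(2·17) ≡ 14/15. 15⁻¹ ≡ 14 (mod 19), so λ ≡ 14·14 ≡ 6.
  x = λ² - 2 - 2 = 36 - 4 ≡ 13; y = λ·(2 - 13) - 17 ≡ 12. → (13, 12)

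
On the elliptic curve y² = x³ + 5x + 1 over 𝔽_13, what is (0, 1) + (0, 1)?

(3, 11)

tangent at (0, 1): λ = (3·0² + 5)/(2·1) ≡ 5/2. 2⁻¹ ≡ 7 (mod 13), so λ ≡ 5·7 ≡ 9.
  x = λ² - 0 - 0 = 81 - 0 ≡ 3; y = λ·(0 - 3) - 1 ≡ 11. → (3, 11)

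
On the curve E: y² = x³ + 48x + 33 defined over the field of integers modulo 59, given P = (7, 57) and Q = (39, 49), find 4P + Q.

First 4P:
Double-and-add on 4 = (100)₂. Start with P = (7, 57) for the leading 1-bit.
double: tangent at (7, 57): λ = (3·7² + 48)/(2·57) ≡ 18/55. 55⁻¹ ≡ 44 (mod 59), so λ ≡ 18·44 ≡ 25.
  x = λ² - 7 - 7 = 625 - 14 ≡ 21; y = λ·(7 - 21) - 57 ≡ 6. → (21, 6)
double: tangent at (21, 6): λ = (3·21² + 48)/(2·6) ≡ 14/12. 12⁻¹ ≡ 5 (mod 59), so λ ≡ 14·5 ≡ 11.
  x = λ² - 21 - 21 = 121 - 42 ≡ 20; y = λ·(21 - 20) - 6 ≡ 5. → (20, 5)
4P = (20, 5).
Finally 4P + Q:
(20, 5) + (39, 49). λ = (49 - 5)/(39 - 20) ≡ 44/19 mod 59. 19⁻¹ ≡ 28 (mod 59), so λ ≡ 52.
  x = λ² - 20 - 39 = 2704 - 59 ≡ 49; y = λ·(20 - 49) - 5 ≡ 21. → (49, 21)

(49, 21)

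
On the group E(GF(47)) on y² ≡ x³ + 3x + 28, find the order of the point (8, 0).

2P: (8, 0) + (8, 0): same x and y₁ ≡ -y₂, so the sum is O.
2P = O, so the order is 2.

2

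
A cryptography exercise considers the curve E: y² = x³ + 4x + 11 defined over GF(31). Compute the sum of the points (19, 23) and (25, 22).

(19, 23) + (25, 22). λ = (22 - 23)/(25 - 19) ≡ 30/6 mod 31. 6⁻¹ ≡ 26 (mod 31), so λ ≡ 5.
  x = λ² - 19 - 25 = 25 - 44 ≡ 12; y = λ·(19 - 12) - 23 ≡ 12. → (12, 12)

(12, 12)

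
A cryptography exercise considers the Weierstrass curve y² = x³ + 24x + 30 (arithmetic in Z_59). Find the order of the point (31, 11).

4

2P: tangent at (31, 11): λ = (3·31² + 24)/(2·11) ≡ 16/22. 22⁻¹ ≡ 51 (mod 59), so λ ≡ 16·51 ≡ 49.
  x = λ² - 31 - 31 = 2401 - 62 ≡ 38; y = λ·(31 - 38) - 11 ≡ 0. → (38, 0)
3P: (38, 0) + (31, 11). λ = (11 - 0)/(31 - 38) ≡ 11/52 mod 59. 52⁻¹ ≡ 42 (mod 59), so λ ≡ 49.
  x = λ² - 38 - 31 = 2401 - 69 ≡ 31; y = λ·(38 - 31) - 0 ≡ 48. → (31, 48)
4P: (31, 48) + (31, 11): same x and y₁ ≡ -y₂, so the sum is the point at infinity.
4P = the point at infinity, so the order is 4.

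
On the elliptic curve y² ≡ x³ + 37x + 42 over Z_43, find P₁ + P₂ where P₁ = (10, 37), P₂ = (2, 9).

(11, 24)

(10, 37) + (2, 9). λ = (9 - 37)/(2 - 10) ≡ 15/35 mod 43. 35⁻¹ ≡ 16 (mod 43), so λ ≡ 25.
  x = λ² - 10 - 2 = 625 - 12 ≡ 11; y = λ·(10 - 11) - 37 ≡ 24. → (11, 24)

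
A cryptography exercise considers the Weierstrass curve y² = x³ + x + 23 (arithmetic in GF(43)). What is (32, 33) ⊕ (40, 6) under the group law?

(32, 33) + (40, 6). λ = (6 - 33)/(40 - 32) ≡ 16/8 mod 43. 8⁻¹ ≡ 27 (mod 43), so λ ≡ 2.
  x = λ² - 32 - 40 = 4 - 72 ≡ 18; y = λ·(32 - 18) - 33 ≡ 38. → (18, 38)

(18, 38)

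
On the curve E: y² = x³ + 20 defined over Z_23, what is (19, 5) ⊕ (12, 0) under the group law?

(19, 5) + (12, 0). λ = (0 - 5)/(12 - 19) ≡ 18/16 mod 23. 16⁻¹ ≡ 13 (mod 23), so λ ≡ 4.
  x = λ² - 19 - 12 = 16 - 31 ≡ 8; y = λ·(19 - 8) - 5 ≡ 16. → (8, 16)

(8, 16)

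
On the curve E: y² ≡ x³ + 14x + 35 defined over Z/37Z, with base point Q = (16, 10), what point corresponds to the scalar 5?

Repeated addition: build up to 5Q.
2Q: tangent at (16, 10): λ = (3·16² + 14)/(2·10) ≡ 5/20. 20⁻¹ ≡ 13 (mod 37) since 20·13 = 260 ≡ 1, so λ ≡ 5·13 ≡ 28.
  x = λ² - 16 - 16 = 784 - 32 ≡ 12; y = λ·(16 - 12) - 10 ≡ 28. → (12, 28)
3Q: (12, 28) + (16, 10). λ = (10 - 28)/(16 - 12) ≡ 19/4 mod 37. 4⁻¹ ≡ 28 (mod 37), so λ ≡ 14.
  x = λ² - 12 - 16 = 196 - 28 ≡ 20; y = λ·(12 - 20) - 28 ≡ 8. → (20, 8)
4Q: (20, 8) + (16, 10). λ = (10 - 8)/(16 - 20) ≡ 2/33 mod 37. 33⁻¹ ≡ 9 (mod 37), so λ ≡ 18.
  x = λ² - 20 - 16 = 324 - 36 ≡ 29; y = λ·(20 - 29) - 8 ≡ 15. → (29, 15)
5Q: (29, 15) + (16, 10). λ = (10 - 15)/(16 - 29) ≡ 32/24 mod 37. 24⁻¹ ≡ 17 (mod 37) since 24·17 = 408 ≡ 1, so λ ≡ 26.
  x = λ² - 29 - 16 = 676 - 45 ≡ 2; y = λ·(29 - 2) - 15 ≡ 21. → (2, 21)

(2, 21)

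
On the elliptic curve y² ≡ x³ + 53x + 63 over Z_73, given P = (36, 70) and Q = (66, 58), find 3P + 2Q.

First 3P:
Repeated addition: build up to 3P.
2P: tangent at (36, 70): λ = (3·36² + 53)/(2·70) ≡ 72/67. 67⁻¹ ≡ 12 (mod 73), so λ ≡ 72·12 ≡ 61.
  x = λ² - 36 - 36 = 3721 - 72 ≡ 72; y = λ·(36 - 72) - 70 ≡ 70. → (72, 70)
3P: (72, 70) + (36, 70). λ = (70 - 70)/(36 - 72) ≡ 0/37 mod 73. 37⁻¹ ≡ 2 (mod 73), so λ ≡ 0.
  x = λ² - 72 - 36 = 0 - 108 ≡ 38; y = λ·(72 - 38) - 70 ≡ 3. → (38, 3)
3P = (38, 3).
Next 2Q:
Repeated addition: build up to 2Q.
2Q: tangent at (66, 58): λ = (3·66² + 53)/(2·58) ≡ 54/43. 43⁻¹ ≡ 17 (mod 73) since 43·17 = 731 ≡ 1, so λ ≡ 54·17 ≡ 42.
  x = λ² - 66 - 66 = 1764 - 132 ≡ 26; y = λ·(66 - 26) - 58 ≡ 16. → (26, 16)
2Q = (26, 16).
Finally 3P + 2Q:
(38, 3) + (26, 16). λ = (16 - 3)/(26 - 38) ≡ 13/61 mod 73. 61⁻¹ ≡ 6 (mod 73), so λ ≡ 5.
  x = λ² - 38 - 26 = 25 - 64 ≡ 34; y = λ·(38 - 34) - 3 ≡ 17. → (34, 17)

(34, 17)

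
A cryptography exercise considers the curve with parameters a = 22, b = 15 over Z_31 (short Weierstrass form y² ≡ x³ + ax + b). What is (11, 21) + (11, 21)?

(25, 16)

tangent at (11, 21): λ = (3·11² + 22)/(2·21) ≡ 13/11. 11⁻¹ ≡ 17 (mod 31), so λ ≡ 13·17 ≡ 4.
  x = λ² - 11 - 11 = 16 - 22 ≡ 25; y = λ·(11 - 25) - 21 ≡ 16. → (25, 16)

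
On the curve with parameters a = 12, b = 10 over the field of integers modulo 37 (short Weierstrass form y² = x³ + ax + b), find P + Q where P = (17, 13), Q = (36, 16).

(17, 13) + (36, 16). λ = (16 - 13)/(36 - 17) ≡ 3/19 mod 37. 19⁻¹ ≡ 2 (mod 37), so λ ≡ 6.
  x = λ² - 17 - 36 = 36 - 53 ≡ 20; y = λ·(17 - 20) - 13 ≡ 6. → (20, 6)

(20, 6)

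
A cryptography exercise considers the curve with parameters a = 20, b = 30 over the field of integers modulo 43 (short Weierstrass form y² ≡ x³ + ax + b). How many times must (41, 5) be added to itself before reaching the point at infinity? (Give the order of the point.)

2P: tangent at (41, 5): λ = (3·41² + 20)/(2·5) ≡ 32/10. 10⁻¹ ≡ 13 (mod 43), so λ ≡ 32·13 ≡ 29.
  x = λ² - 41 - 41 = 841 - 82 ≡ 28; y = λ·(41 - 28) - 5 ≡ 28. → (28, 28)
3P: (28, 28) + (41, 5). λ = (5 - 28)/(41 - 28) ≡ 20/13 mod 43. 13⁻¹ ≡ 10 (mod 43) since 13·10 = 130 ≡ 1, so λ ≡ 28.
  x = λ² - 28 - 41 = 784 - 69 ≡ 27; y = λ·(28 - 27) - 28 ≡ 0. → (27, 0)
4P: (27, 0) + (41, 5). λ = (5 - 0)/(41 - 27) ≡ 5/14 mod 43. 14⁻¹ ≡ 40 (mod 43), so λ ≡ 28.
  x = λ² - 27 - 41 = 784 - 68 ≡ 28; y = λ·(27 - 28) - 0 ≡ 15. → (28, 15)
5P: (28, 15) + (41, 5). λ = (5 - 15)/(41 - 28) ≡ 33/13 mod 43. 13⁻¹ ≡ 10 (mod 43), so λ ≡ 29.
  x = λ² - 28 - 41 = 841 - 69 ≡ 41; y = λ·(28 - 41) - 15 ≡ 38. → (41, 38)
6P: (41, 38) + (41, 5): same x and y₁ ≡ -y₂, so the sum is the point at infinity.
6P = the point at infinity, so the order is 6.

6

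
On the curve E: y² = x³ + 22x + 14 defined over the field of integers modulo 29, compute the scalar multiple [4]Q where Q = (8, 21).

Repeated addition: build up to 4Q.
2Q: tangent at (8, 21): λ = (3·8² + 22)/(2·21) ≡ 11/13. 13⁻¹ ≡ 9 (mod 29), so λ ≡ 11·9 ≡ 12.
  x = λ² - 8 - 8 = 144 - 16 ≡ 12; y = λ·(8 - 12) - 21 ≡ 18. → (12, 18)
3Q: (12, 18) + (8, 21). λ = (21 - 18)/(8 - 12) ≡ 3/25 mod 29. 25⁻¹ ≡ 7 (mod 29), so λ ≡ 21.
  x = λ² - 12 - 8 = 441 - 20 ≡ 15; y = λ·(12 - 15) - 18 ≡ 6. → (15, 6)
4Q: (15, 6) + (8, 21). λ = (21 - 6)/(8 - 15) ≡ 15/22 mod 29. 22⁻¹ ≡ 4 (mod 29) since 22·4 = 88 ≡ 1, so λ ≡ 2.
  x = λ² - 15 - 8 = 4 - 23 ≡ 10; y = λ·(15 - 10) - 6 ≡ 4. → (10, 4)

(10, 4)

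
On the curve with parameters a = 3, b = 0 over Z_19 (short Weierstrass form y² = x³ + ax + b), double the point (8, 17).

(1, 17)

tangent at (8, 17): λ = (3·8² + 3)/(2·17) ≡ 5/15. 15⁻¹ ≡ 14 (mod 19), so λ ≡ 5·14 ≡ 13.
  x = λ² - 8 - 8 = 169 - 16 ≡ 1; y = λ·(8 - 1) - 17 ≡ 17. → (1, 17)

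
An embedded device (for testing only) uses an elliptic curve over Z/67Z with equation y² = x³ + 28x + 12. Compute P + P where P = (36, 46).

tangent at (36, 46): λ = (3·36² + 28)/(2·46) ≡ 30/25. 25⁻¹ ≡ 59 (mod 67) since 25·59 = 1475 ≡ 1, so λ ≡ 30·59 ≡ 28.
  x = λ² - 36 - 36 = 784 - 72 ≡ 42; y = λ·(36 - 42) - 46 ≡ 54. → (42, 54)

(42, 54)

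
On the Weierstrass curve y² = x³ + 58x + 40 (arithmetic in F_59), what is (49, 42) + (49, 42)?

(39, 54)

tangent at (49, 42): λ = (3·49² + 58)/(2·42) ≡ 4/25. 25⁻¹ ≡ 26 (mod 59) since 25·26 = 650 ≡ 1, so λ ≡ 4·26 ≡ 45.
  x = λ² - 49 - 49 = 2025 - 98 ≡ 39; y = λ·(49 - 39) - 42 ≡ 54. → (39, 54)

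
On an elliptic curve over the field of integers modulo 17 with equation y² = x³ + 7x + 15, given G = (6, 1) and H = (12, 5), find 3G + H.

First 3G:
Repeated addition: build up to 3G.
2G: tangent at (6, 1): λ = (3·6² + 7)/(2·1) ≡ 13/2. 2⁻¹ ≡ 9 (mod 17), so λ ≡ 13·9 ≡ 15.
  x = λ² - 6 - 6 = 225 - 12 ≡ 9; y = λ·(6 - 9) - 1 ≡ 5. → (9, 5)
3G: (9, 5) + (6, 1). λ = (1 - 5)/(6 - 9) ≡ 13/14 mod 17. 14⁻¹ ≡ 11 (mod 17), so λ ≡ 7.
  x = λ² - 9 - 6 = 49 - 15 ≡ 0; y = λ·(9 - 0) - 5 ≡ 7. → (0, 7)
3G = (0, 7).
Finally 3G + H:
(0, 7) + (12, 5). λ = (5 - 7)/(12 - 0) ≡ 15/12 mod 17. 12⁻¹ ≡ 10 (mod 17), so λ ≡ 14.
  x = λ² - 0 - 12 = 196 - 12 ≡ 14; y = λ·(0 - 14) - 7 ≡ 1. → (14, 1)

(14, 1)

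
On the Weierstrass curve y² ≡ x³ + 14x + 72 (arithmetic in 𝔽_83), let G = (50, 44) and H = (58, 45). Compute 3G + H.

(67, 20)

First 3G:
Repeated addition: build up to 3G.
2G: tangent at (50, 44): λ = (3·50² + 14)/(2·44) ≡ 44/5. 5⁻¹ ≡ 50 (mod 83) since 5·50 = 250 ≡ 1, so λ ≡ 44·50 ≡ 42.
  x = λ² - 50 - 50 = 1764 - 100 ≡ 4; y = λ·(50 - 4) - 44 ≡ 62. → (4, 62)
3G: (4, 62) + (50, 44). λ = (44 - 62)/(50 - 4) ≡ 65/46 mod 83. 46⁻¹ ≡ 74 (mod 83) since 46·74 = 3404 ≡ 1, so λ ≡ 79.
  x = λ² - 4 - 50 = 6241 - 54 ≡ 45; y = λ·(4 - 45) - 62 ≡ 19. → (45, 19)
3G = (45, 19).
Finally 3G + H:
(45, 19) + (58, 45). λ = (45 - 19)/(58 - 45) ≡ 26/13 mod 83. 13⁻¹ ≡ 32 (mod 83), so λ ≡ 2.
  x = λ² - 45 - 58 = 4 - 103 ≡ 67; y = λ·(45 - 67) - 19 ≡ 20. → (67, 20)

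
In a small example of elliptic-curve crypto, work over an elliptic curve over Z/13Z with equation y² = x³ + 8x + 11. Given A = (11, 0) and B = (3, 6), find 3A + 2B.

(4, 4)

First 3A:
Repeated addition: build up to 3A.
2A: (11, 0) + (11, 0): same x and y₁ ≡ -y₂, so the sum is O.
3A: O + (11, 0) = (11, 0) (identity).
3A = (11, 0).
Next 2B:
Repeated addition: build up to 2B.
2B: tangent at (3, 6): λ = (3·3² + 8)/(2·6) ≡ 9/12. 12⁻¹ ≡ 12 (mod 13), so λ ≡ 9·12 ≡ 4.
  x = λ² - 3 - 3 = 16 - 6 ≡ 10; y = λ·(3 - 10) - 6 ≡ 5. → (10, 5)
2B = (10, 5).
Finally 3A + 2B:
(11, 0) + (10, 5). λ = (5 - 0)/(10 - 11) ≡ 5/12 mod 13. 12⁻¹ ≡ 12 (mod 13) since 12·12 = 144 ≡ 1, so λ ≡ 8.
  x = λ² - 11 - 10 = 64 - 21 ≡ 4; y = λ·(11 - 4) - 0 ≡ 4. → (4, 4)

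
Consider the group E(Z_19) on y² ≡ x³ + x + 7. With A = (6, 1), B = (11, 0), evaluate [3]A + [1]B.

O

First 3A:
Repeated addition: build up to 3A.
2A: tangent at (6, 1): λ = (3·6² + 1)/(2·1) ≡ 14/2. 2⁻¹ ≡ 10 (mod 19) since 2·10 = 20 ≡ 1, so λ ≡ 14·10 ≡ 7.
  x = λ² - 6 - 6 = 49 - 12 ≡ 18; y = λ·(6 - 18) - 1 ≡ 10. → (18, 10)
3A: (18, 10) + (6, 1). λ = (1 - 10)/(6 - 18) ≡ 10/7 mod 19. 7⁻¹ ≡ 11 (mod 19), so λ ≡ 15.
  x = λ² - 18 - 6 = 225 - 24 ≡ 11; y = λ·(18 - 11) - 10 ≡ 0. → (11, 0)
3A = (11, 0).
Finally 3A + B:
(11, 0) + (11, 0): same x and y₁ ≡ -y₂, so the sum is ∞.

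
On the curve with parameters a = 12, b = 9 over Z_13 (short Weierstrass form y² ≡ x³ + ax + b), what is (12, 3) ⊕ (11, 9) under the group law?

(12, 3) + (11, 9). λ = (9 - 3)/(11 - 12) ≡ 6/12 mod 13. 12⁻¹ ≡ 12 (mod 13) since 12·12 = 144 ≡ 1, so λ ≡ 7.
  x = λ² - 12 - 11 = 49 - 23 ≡ 0; y = λ·(12 - 0) - 3 ≡ 3. → (0, 3)

(0, 3)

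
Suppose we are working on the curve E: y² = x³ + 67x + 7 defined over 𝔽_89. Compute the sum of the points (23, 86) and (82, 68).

(23, 86) + (82, 68). λ = (68 - 86)/(82 - 23) ≡ 71/59 mod 89. 59⁻¹ ≡ 86 (mod 89), so λ ≡ 54.
  x = λ² - 23 - 82 = 2916 - 105 ≡ 52; y = λ·(23 - 52) - 86 ≡ 39. → (52, 39)

(52, 39)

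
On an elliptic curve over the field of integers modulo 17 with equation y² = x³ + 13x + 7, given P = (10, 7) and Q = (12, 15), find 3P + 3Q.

(4, 2)

First 3P:
Repeated addition: build up to 3P.
2P: tangent at (10, 7): λ = (3·10² + 13)/(2·7) ≡ 7/14. 14⁻¹ ≡ 11 (mod 17), so λ ≡ 7·11 ≡ 9.
  x = λ² - 10 - 10 = 81 - 20 ≡ 10; y = λ·(10 - 10) - 7 ≡ 10. → (10, 10)
3P: (10, 10) + (10, 7): same x and y₁ ≡ -y₂, so the sum is 𝒪.
3P = 𝒪.
Next 3Q:
Repeated addition: build up to 3Q.
2Q: tangent at (12, 15): λ = (3·12² + 13)/(2·15) ≡ 3/13. 13⁻¹ ≡ 4 (mod 17), so λ ≡ 3·4 ≡ 12.
  x = λ² - 12 - 12 = 144 - 24 ≡ 1; y = λ·(12 - 1) - 15 ≡ 15. → (1, 15)
3Q: (1, 15) + (12, 15). λ = (15 - 15)/(12 - 1) ≡ 0/11 mod 17. 11⁻¹ ≡ 14 (mod 17) since 11·14 = 154 ≡ 1, so λ ≡ 0.
  x = λ² - 1 - 12 = 0 - 13 ≡ 4; y = λ·(1 - 4) - 15 ≡ 2. → (4, 2)
3Q = (4, 2).
Finally 3P + 3Q:
𝒪 + (4, 2) = (4, 2) (identity).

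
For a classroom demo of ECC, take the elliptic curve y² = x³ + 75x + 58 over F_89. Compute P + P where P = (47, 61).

(17, 4)

tangent at (47, 61): λ = (3·47² + 75)/(2·61) ≡ 27/33. 33⁻¹ ≡ 27 (mod 89), so λ ≡ 27·27 ≡ 17.
  x = λ² - 47 - 47 = 289 - 94 ≡ 17; y = λ·(47 - 17) - 61 ≡ 4. → (17, 4)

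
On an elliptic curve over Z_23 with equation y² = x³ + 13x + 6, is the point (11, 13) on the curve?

yes

y² = 13² ≡ 8; x³ + 13x + 6 = 1480 ≡ 8 (mod 23). 8 = 8.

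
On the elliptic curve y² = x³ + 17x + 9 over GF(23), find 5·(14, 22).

(12, 3)

Write Q = (14, 22).
Double-and-add on 5 = (101)₂. Start with Q = (14, 22) for the leading 1-bit.
double: tangent at (14, 22): λ = (3·14² + 17)/(2·22) ≡ 7/21. 21⁻¹ ≡ 11 (mod 23) since 21·11 = 231 ≡ 1, so λ ≡ 7·11 ≡ 8.
  x = λ² - 14 - 14 = 64 - 28 ≡ 13; y = λ·(14 - 13) - 22 ≡ 9. → (13, 9)
double: tangent at (13, 9): λ = (3·13² + 17)/(2·9) ≡ 18/18. 18⁻¹ ≡ 9 (mod 23), so λ ≡ 18·9 ≡ 1.
  x = λ² - 13 - 13 = 1 - 26 ≡ 21; y = λ·(13 - 21) - 9 ≡ 6. → (21, 6)
add Q: (21, 6) + (14, 22). λ = (22 - 6)/(14 - 21) ≡ 16/16 mod 23. 16⁻¹ ≡ 13 (mod 23) since 16·13 = 208 ≡ 1, so λ ≡ 1.
  x = λ² - 21 - 14 = 1 - 35 ≡ 12; y = λ·(21 - 12) - 6 ≡ 3. → (12, 3)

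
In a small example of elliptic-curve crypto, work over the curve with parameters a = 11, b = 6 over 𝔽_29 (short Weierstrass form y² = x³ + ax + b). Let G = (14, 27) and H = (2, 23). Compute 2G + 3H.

O

First 2G:
Repeated addition: build up to 2G.
2G: tangent at (14, 27): λ = (3·14² + 11)/(2·27) ≡ 19/25. 25⁻¹ ≡ 7 (mod 29), so λ ≡ 19·7 ≡ 17.
  x = λ² - 14 - 14 = 289 - 28 ≡ 0; y = λ·(14 - 0) - 27 ≡ 8. → (0, 8)
2G = (0, 8).
Next 3H:
Repeated addition: build up to 3H.
2H: tangent at (2, 23): λ = (3·2² + 11)/(2·23) ≡ 23/17. 17⁻¹ ≡ 12 (mod 29), so λ ≡ 23·12 ≡ 15.
  x = λ² - 2 - 2 = 225 - 4 ≡ 18; y = λ·(2 - 18) - 23 ≡ 27. → (18, 27)
3H: (18, 27) + (2, 23). λ = (23 - 27)/(2 - 18) ≡ 25/13 mod 29. 13⁻¹ ≡ 9 (mod 29), so λ ≡ 22.
  x = λ² - 18 - 2 = 484 - 20 ≡ 0; y = λ·(18 - 0) - 27 ≡ 21. → (0, 21)
3H = (0, 21).
Finally 2G + 3H:
(0, 8) + (0, 21): same x and y₁ ≡ -y₂, so the sum is O.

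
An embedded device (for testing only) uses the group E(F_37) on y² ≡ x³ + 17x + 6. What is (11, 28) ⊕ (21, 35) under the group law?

(14, 18)

(11, 28) + (21, 35). λ = (35 - 28)/(21 - 11) ≡ 7/10 mod 37. 10⁻¹ ≡ 26 (mod 37), so λ ≡ 34.
  x = λ² - 11 - 21 = 1156 - 32 ≡ 14; y = λ·(11 - 14) - 28 ≡ 18. → (14, 18)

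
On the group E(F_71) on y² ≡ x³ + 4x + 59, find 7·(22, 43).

(12, 42)

Write P = (22, 43).
Repeated addition: build up to 7P.
2P: tangent at (22, 43): λ = (3·22² + 4)/(2·43) ≡ 36/15. 15⁻¹ ≡ 19 (mod 71) since 15·19 = 285 ≡ 1, so λ ≡ 36·19 ≡ 45.
  x = λ² - 22 - 22 = 2025 - 44 ≡ 64; y = λ·(22 - 64) - 43 ≡ 55. → (64, 55)
3P: (64, 55) + (22, 43). λ = (43 - 55)/(22 - 64) ≡ 59/29 mod 71. 29⁻¹ ≡ 49 (mod 71), so λ ≡ 51.
  x = λ² - 64 - 22 = 2601 - 86 ≡ 30; y = λ·(64 - 30) - 55 ≡ 46. → (30, 46)
4P: (30, 46) + (22, 43). λ = (43 - 46)/(22 - 30) ≡ 68/63 mod 71. 63⁻¹ ≡ 62 (mod 71), so λ ≡ 27.
  x = λ² - 30 - 22 = 729 - 52 ≡ 38; y = λ·(30 - 38) - 46 ≡ 22. → (38, 22)
5P: (38, 22) + (22, 43). λ = (43 - 22)/(22 - 38) ≡ 21/55 mod 71. 55⁻¹ ≡ 31 (mod 71), so λ ≡ 12.
  x = λ² - 38 - 22 = 144 - 60 ≡ 13; y = λ·(38 - 13) - 22 ≡ 65. → (13, 65)
6P: (13, 65) + (22, 43). λ = (43 - 65)/(22 - 13) ≡ 49/9 mod 71. 9⁻¹ ≡ 8 (mod 71) since 9·8 = 72 ≡ 1, so λ ≡ 37.
  x = λ² - 13 - 22 = 1369 - 35 ≡ 56; y = λ·(13 - 56) - 65 ≡ 48. → (56, 48)
7P: (56, 48) + (22, 43). λ = (43 - 48)/(22 - 56) ≡ 66/37 mod 71. 37⁻¹ ≡ 48 (mod 71), so λ ≡ 44.
  x = λ² - 56 - 22 = 1936 - 78 ≡ 12; y = λ·(56 - 12) - 48 ≡ 42. → (12, 42)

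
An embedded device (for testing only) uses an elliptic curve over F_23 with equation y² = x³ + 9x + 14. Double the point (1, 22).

tangent at (1, 22): λ = (3·1² + 9)/(2·22) ≡ 12/21. 21⁻¹ ≡ 11 (mod 23) since 21·11 = 231 ≡ 1, so λ ≡ 12·11 ≡ 17.
  x = λ² - 1 - 1 = 289 - 2 ≡ 11; y = λ·(1 - 11) - 22 ≡ 15. → (11, 15)

(11, 15)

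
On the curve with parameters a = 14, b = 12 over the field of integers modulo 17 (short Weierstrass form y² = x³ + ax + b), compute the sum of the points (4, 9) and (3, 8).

(4, 9) + (3, 8). λ = (8 - 9)/(3 - 4) ≡ 16/16 mod 17. 16⁻¹ ≡ 16 (mod 17), so λ ≡ 1.
  x = λ² - 4 - 3 = 1 - 7 ≡ 11; y = λ·(4 - 11) - 9 ≡ 1. → (11, 1)

(11, 1)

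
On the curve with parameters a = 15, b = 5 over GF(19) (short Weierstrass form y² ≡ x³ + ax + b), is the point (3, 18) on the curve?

yes

y² = 18² ≡ 1; x³ + 15x + 5 = 77 ≡ 1 (mod 19). 1 = 1.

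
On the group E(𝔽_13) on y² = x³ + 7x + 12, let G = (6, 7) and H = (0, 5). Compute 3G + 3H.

First 3G:
Repeated addition: build up to 3G.
2G: tangent at (6, 7): λ = (3·6² + 7)/(2·7) ≡ 11/1. 1⁻¹ ≡ 1 (mod 13) since 1·1 = 1 ≡ 1, so λ ≡ 11·1 ≡ 11.
  x = λ² - 6 - 6 = 121 - 12 ≡ 5; y = λ·(6 - 5) - 7 ≡ 4. → (5, 4)
3G: (5, 4) + (6, 7). λ = (7 - 4)/(6 - 5) ≡ 3/1 mod 13. 1⁻¹ ≡ 1 (mod 13) since 1·1 = 1 ≡ 1, so λ ≡ 3.
  x = λ² - 5 - 6 = 9 - 11 ≡ 11; y = λ·(5 - 11) - 4 ≡ 4. → (11, 4)
3G = (11, 4).
Next 3H:
Repeated addition: build up to 3H.
2H: tangent at (0, 5): λ = (3·0² + 7)/(2·5) ≡ 7/10. 10⁻¹ ≡ 4 (mod 13), so λ ≡ 7·4 ≡ 2.
  x = λ² - 0 - 0 = 4 - 0 ≡ 4; y = λ·(0 - 4) - 5 ≡ 0. → (4, 0)
3H: (4, 0) + (0, 5). λ = (5 - 0)/(0 - 4) ≡ 5/9 mod 13. 9⁻¹ ≡ 3 (mod 13), so λ ≡ 2.
  x = λ² - 4 - 0 = 4 - 4 ≡ 0; y = λ·(4 - 0) - 0 ≡ 8. → (0, 8)
3H = (0, 8).
Finally 3G + 3H:
(11, 4) + (0, 8). λ = (8 - 4)/(0 - 11) ≡ 4/2 mod 13. 2⁻¹ ≡ 7 (mod 13), so λ ≡ 2.
  x = λ² - 11 - 0 = 4 - 11 ≡ 6; y = λ·(11 - 6) - 4 ≡ 6. → (6, 6)

(6, 6)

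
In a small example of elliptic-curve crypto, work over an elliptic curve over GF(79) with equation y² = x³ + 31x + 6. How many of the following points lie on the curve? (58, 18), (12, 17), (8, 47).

1

(58, 18): 18² ≡ 8, rhs ≡ 48 → off.
(12, 17): 17² ≡ 52, rhs ≡ 52 → on.
(8, 47): 47² ≡ 76, rhs ≡ 55 → off.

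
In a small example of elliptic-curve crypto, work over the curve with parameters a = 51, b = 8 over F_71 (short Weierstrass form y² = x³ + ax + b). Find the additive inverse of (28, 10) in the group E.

-(28, 10) = (28, -10 mod 71) = (28, 61).

(28, 61)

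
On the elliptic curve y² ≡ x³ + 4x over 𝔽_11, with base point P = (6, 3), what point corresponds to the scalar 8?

Repeated addition: build up to 8P.
2P: tangent at (6, 3): λ = (3·6² + 4)/(2·3) ≡ 2/6. 6⁻¹ ≡ 2 (mod 11) since 6·2 = 12 ≡ 1, so λ ≡ 2·2 ≡ 4.
  x = λ² - 6 - 6 = 16 - 12 ≡ 4; y = λ·(6 - 4) - 3 ≡ 5. → (4, 5)
3P: (4, 5) + (6, 3). λ = (3 - 5)/(6 - 4) ≡ 9/2 mod 11. 2⁻¹ ≡ 6 (mod 11), so λ ≡ 10.
  x = λ² - 4 - 6 = 100 - 10 ≡ 2; y = λ·(4 - 2) - 5 ≡ 4. → (2, 4)
4P: (2, 4) + (6, 3). λ = (3 - 4)/(6 - 2) ≡ 10/4 mod 11. 4⁻¹ ≡ 3 (mod 11), so λ ≡ 8.
  x = λ² - 2 - 6 = 64 - 8 ≡ 1; y = λ·(2 - 1) - 4 ≡ 4. → (1, 4)
5P: (1, 4) + (6, 3). λ = (3 - 4)/(6 - 1) ≡ 10/5 mod 11. 5⁻¹ ≡ 9 (mod 11), so λ ≡ 2.
  x = λ² - 1 - 6 = 4 - 7 ≡ 8; y = λ·(1 - 8) - 4 ≡ 4. → (8, 4)
6P: (8, 4) + (6, 3). λ = (3 - 4)/(6 - 8) ≡ 10/9 mod 11. 9⁻¹ ≡ 5 (mod 11) since 9·5 = 45 ≡ 1, so λ ≡ 6.
  x = λ² - 8 - 6 = 36 - 14 ≡ 0; y = λ·(8 - 0) - 4 ≡ 0. → (0, 0)
7P: (0, 0) + (6, 3). λ = (3 - 0)/(6 - 0) ≡ 3/6 mod 11. 6⁻¹ ≡ 2 (mod 11), so λ ≡ 6.
  x = λ² - 0 - 6 = 36 - 6 ≡ 8; y = λ·(0 - 8) - 0 ≡ 7. → (8, 7)
8P: (8, 7) + (6, 3). λ = (3 - 7)/(6 - 8) ≡ 7/9 mod 11. 9⁻¹ ≡ 5 (mod 11), so λ ≡ 2.
  x = λ² - 8 - 6 = 4 - 14 ≡ 1; y = λ·(8 - 1) - 7 ≡ 7. → (1, 7)

(1, 7)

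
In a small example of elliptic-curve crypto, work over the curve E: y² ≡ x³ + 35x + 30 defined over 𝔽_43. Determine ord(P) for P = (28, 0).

2P: (28, 0) + (28, 0): same x and y₁ ≡ -y₂, so the sum is the point at infinity.
2P = the point at infinity, so the order is 2.

2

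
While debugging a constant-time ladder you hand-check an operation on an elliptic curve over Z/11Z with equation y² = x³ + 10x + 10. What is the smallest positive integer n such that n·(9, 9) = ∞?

2P: tangent at (9, 9): λ = (3·9² + 10)/(2·9) ≡ 0/7. 7⁻¹ ≡ 8 (mod 11) since 7·8 = 56 ≡ 1, so λ ≡ 0·8 ≡ 0.
  x = λ² - 9 - 9 = 0 - 18 ≡ 4; y = λ·(9 - 4) - 9 ≡ 2. → (4, 2)
3P: (4, 2) + (9, 9). λ = (9 - 2)/(9 - 4) ≡ 7/5 mod 11. 5⁻¹ ≡ 9 (mod 11), so λ ≡ 8.
  x = λ² - 4 - 9 = 64 - 13 ≡ 7; y = λ·(4 - 7) - 2 ≡ 7. → (7, 7)
4P: (7, 7) + (9, 9). λ = (9 - 7)/(9 - 7) ≡ 2/2 mod 11. 2⁻¹ ≡ 6 (mod 11), so λ ≡ 1.
  x = λ² - 7 - 9 = 1 - 16 ≡ 7; y = λ·(7 - 7) - 7 ≡ 4. → (7, 4)
5P: (7, 4) + (9, 9). λ = (9 - 4)/(9 - 7) ≡ 5/2 mod 11. 2⁻¹ ≡ 6 (mod 11), so λ ≡ 8.
  x = λ² - 7 - 9 = 64 - 16 ≡ 4; y = λ·(7 - 4) - 4 ≡ 9. → (4, 9)
6P: (4, 9) + (9, 9). λ = (9 - 9)/(9 - 4) ≡ 0/5 mod 11. 5⁻¹ ≡ 9 (mod 11) since 5·9 = 45 ≡ 1, so λ ≡ 0.
  x = λ² - 4 - 9 = 0 - 13 ≡ 9; y = λ·(4 - 9) - 9 ≡ 2. → (9, 2)
7P: (9, 2) + (9, 9): same x and y₁ ≡ -y₂, so the sum is ∞.
7P = ∞, so the order is 7.

7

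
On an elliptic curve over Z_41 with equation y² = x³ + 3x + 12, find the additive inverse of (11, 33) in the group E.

-(11, 33) = (11, -33 mod 41) = (11, 8).

(11, 8)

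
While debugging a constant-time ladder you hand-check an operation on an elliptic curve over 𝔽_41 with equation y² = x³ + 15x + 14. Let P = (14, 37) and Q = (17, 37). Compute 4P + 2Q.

(8, 21)

First 4P:
Repeated addition: build up to 4P.
2P: tangent at (14, 37): λ = (3·14² + 15)/(2·37) ≡ 29/33. 33⁻¹ ≡ 5 (mod 41), so λ ≡ 29·5 ≡ 22.
  x = λ² - 14 - 14 = 484 - 28 ≡ 5; y = λ·(14 - 5) - 37 ≡ 38. → (5, 38)
3P: (5, 38) + (14, 37). λ = (37 - 38)/(14 - 5) ≡ 40/9 mod 41. 9⁻¹ ≡ 32 (mod 41), so λ ≡ 9.
  x = λ² - 5 - 14 = 81 - 19 ≡ 21; y = λ·(5 - 21) - 38 ≡ 23. → (21, 23)
4P: (21, 23) + (14, 37). λ = (37 - 23)/(14 - 21) ≡ 14/34 mod 41. 34⁻¹ ≡ 35 (mod 41), so λ ≡ 39.
  x = λ² - 21 - 14 = 1521 - 35 ≡ 10; y = λ·(21 - 10) - 23 ≡ 37. → (10, 37)
4P = (10, 37).
Next 2Q:
Repeated addition: build up to 2Q.
2Q: tangent at (17, 37): λ = (3·17² + 15)/(2·37) ≡ 21/33. 33⁻¹ ≡ 5 (mod 41) since 33·5 = 165 ≡ 1, so λ ≡ 21·5 ≡ 23.
  x = λ² - 17 - 17 = 529 - 34 ≡ 3; y = λ·(17 - 3) - 37 ≡ 39. → (3, 39)
2Q = (3, 39).
Finally 4P + 2Q:
(10, 37) + (3, 39). λ = (39 - 37)/(3 - 10) ≡ 2/34 mod 41. 34⁻¹ ≡ 35 (mod 41) since 34·35 = 1190 ≡ 1, so λ ≡ 29.
  x = λ² - 10 - 3 = 841 - 13 ≡ 8; y = λ·(10 - 8) - 37 ≡ 21. → (8, 21)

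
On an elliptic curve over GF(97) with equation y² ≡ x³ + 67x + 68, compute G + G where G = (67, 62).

(48, 17)

tangent at (67, 62): λ = (3·67² + 67)/(2·62) ≡ 51/27. 27⁻¹ ≡ 18 (mod 97), so λ ≡ 51·18 ≡ 45.
  x = λ² - 67 - 67 = 2025 - 134 ≡ 48; y = λ·(67 - 48) - 62 ≡ 17. → (48, 17)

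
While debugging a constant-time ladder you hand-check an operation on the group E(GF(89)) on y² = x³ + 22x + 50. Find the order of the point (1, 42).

2P: tangent at (1, 42): λ = (3·1² + 22)/(2·42) ≡ 25/84. 84⁻¹ ≡ 71 (mod 89), so λ ≡ 25·71 ≡ 84.
  x = λ² - 1 - 1 = 7056 - 2 ≡ 23; y = λ·(1 - 23) - 42 ≡ 68. → (23, 68)
3P: (23, 68) + (1, 42). λ = (42 - 68)/(1 - 23) ≡ 63/67 mod 89. 67⁻¹ ≡ 4 (mod 89), so λ ≡ 74.
  x = λ² - 23 - 1 = 5476 - 24 ≡ 23; y = λ·(23 - 23) - 68 ≡ 21. → (23, 21)
4P: (23, 21) + (1, 42). λ = (42 - 21)/(1 - 23) ≡ 21/67 mod 89. 67⁻¹ ≡ 4 (mod 89) since 67·4 = 268 ≡ 1, so λ ≡ 84.
  x = λ² - 23 - 1 = 7056 - 24 ≡ 1; y = λ·(23 - 1) - 21 ≡ 47. → (1, 47)
5P: (1, 47) + (1, 42): same x and y₁ ≡ -y₂, so the sum is O.
5P = O, so the order is 5.

5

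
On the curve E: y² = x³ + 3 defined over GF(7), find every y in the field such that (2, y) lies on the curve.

2, 5

x³ + 0x + 3 = 11 ≡ 4 (mod 7).
Square roots of 4 mod 7: 2 and 5 (since 2² = 4 ≡ 4).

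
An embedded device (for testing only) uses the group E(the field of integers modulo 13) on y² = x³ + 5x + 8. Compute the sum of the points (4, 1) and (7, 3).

(1, 1)

(4, 1) + (7, 3). λ = (3 - 1)/(7 - 4) ≡ 2/3 mod 13. 3⁻¹ ≡ 9 (mod 13), so λ ≡ 5.
  x = λ² - 4 - 7 = 25 - 11 ≡ 1; y = λ·(4 - 1) - 1 ≡ 1. → (1, 1)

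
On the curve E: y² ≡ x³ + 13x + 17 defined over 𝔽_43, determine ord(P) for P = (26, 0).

2P: (26, 0) + (26, 0): same x and y₁ ≡ -y₂, so the sum is the point at infinity.
2P = the point at infinity, so the order is 2.

2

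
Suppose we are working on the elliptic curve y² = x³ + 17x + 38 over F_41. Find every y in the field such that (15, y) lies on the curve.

none

x³ + 17x + 38 = 3668 ≡ 19 (mod 41).
19 is a non-residue mod 41; no y exists.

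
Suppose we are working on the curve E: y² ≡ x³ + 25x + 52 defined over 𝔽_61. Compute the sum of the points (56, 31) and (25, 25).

(56, 31) + (25, 25). λ = (25 - 31)/(25 - 56) ≡ 55/30 mod 61. 30⁻¹ ≡ 59 (mod 61) since 30·59 = 1770 ≡ 1, so λ ≡ 12.
  x = λ² - 56 - 25 = 144 - 81 ≡ 2; y = λ·(56 - 2) - 31 ≡ 7. → (2, 7)

(2, 7)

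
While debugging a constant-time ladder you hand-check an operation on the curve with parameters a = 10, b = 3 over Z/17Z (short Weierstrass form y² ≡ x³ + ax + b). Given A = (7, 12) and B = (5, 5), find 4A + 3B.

First 4A:
Repeated addition: build up to 4A.
2A: tangent at (7, 12): λ = (3·7² + 10)/(2·12) ≡ 4/7. 7⁻¹ ≡ 5 (mod 17) since 7·5 = 35 ≡ 1, so λ ≡ 4·5 ≡ 3.
  x = λ² - 7 - 7 = 9 - 14 ≡ 12; y = λ·(7 - 12) - 12 ≡ 7. → (12, 7)
3A: (12, 7) + (7, 12). λ = (12 - 7)/(7 - 12) ≡ 5/12 mod 17. 12⁻¹ ≡ 10 (mod 17), so λ ≡ 16.
  x = λ² - 12 - 7 = 256 - 19 ≡ 16; y = λ·(12 - 16) - 7 ≡ 14. → (16, 14)
4A: (16, 14) + (7, 12). λ = (12 - 14)/(7 - 16) ≡ 15/8 mod 17. 8⁻¹ ≡ 15 (mod 17) since 8·15 = 120 ≡ 1, so λ ≡ 4.
  x = λ² - 16 - 7 = 16 - 23 ≡ 10; y = λ·(16 - 10) - 14 ≡ 10. → (10, 10)
4A = (10, 10).
Next 3B:
Repeated addition: build up to 3B.
2B: tangent at (5, 5): λ = (3·5² + 10)/(2·5) ≡ 0/10. 10⁻¹ ≡ 12 (mod 17), so λ ≡ 0·12 ≡ 0.
  x = λ² - 5 - 5 = 0 - 10 ≡ 7; y = λ·(5 - 7) - 5 ≡ 12. → (7, 12)
3B: (7, 12) + (5, 5). λ = (5 - 12)/(5 - 7) ≡ 10/15 mod 17. 15⁻¹ ≡ 8 (mod 17) since 15·8 = 120 ≡ 1, so λ ≡ 12.
  x = λ² - 7 - 5 = 144 - 12 ≡ 13; y = λ·(7 - 13) - 12 ≡ 1. → (13, 1)
3B = (13, 1).
Finally 4A + 3B:
(10, 10) + (13, 1). λ = (1 - 10)/(13 - 10) ≡ 8/3 mod 17. 3⁻¹ ≡ 6 (mod 17) since 3·6 = 18 ≡ 1, so λ ≡ 14.
  x = λ² - 10 - 13 = 196 - 23 ≡ 3; y = λ·(10 - 3) - 10 ≡ 3. → (3, 3)

(3, 3)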